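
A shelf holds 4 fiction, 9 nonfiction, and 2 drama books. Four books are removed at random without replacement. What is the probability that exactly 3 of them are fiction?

44/1365

One ordering (fiction drawn first) has probability 4/15 × 3/14 × 2/13 × 11/12 = 264/32760 = 11/1365.
There are C(4,3) = 4 such orderings, each equally likely, so P = 4 × 11/1365 = 44/1365.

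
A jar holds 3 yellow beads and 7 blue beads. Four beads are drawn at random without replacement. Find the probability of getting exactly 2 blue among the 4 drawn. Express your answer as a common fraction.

One ordering (blue drawn first) has probability 7/10 × 6/9 × 3/8 × 2/7 = 252/5040 = 1/20.
There are C(4,2) = 6 such orderings, each equally likely, so P = 6 × 1/20 = 3/10.

3/10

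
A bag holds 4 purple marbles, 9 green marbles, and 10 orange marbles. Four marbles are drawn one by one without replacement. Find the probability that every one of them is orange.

P(all orange) = 10/23 × 9/22 × 8/21 × 7/20 = 5040/212520 = 6/253.

6/253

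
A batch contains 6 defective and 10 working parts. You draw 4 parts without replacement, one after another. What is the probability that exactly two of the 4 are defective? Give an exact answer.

135/364

One ordering (defective drawn first) has probability 6/16 × 5/15 × 10/14 × 9/13 = 2700/43680 = 45/728.
There are C(4,2) = 6 such orderings, each equally likely, so P = 6 × 45/728 = 135/364.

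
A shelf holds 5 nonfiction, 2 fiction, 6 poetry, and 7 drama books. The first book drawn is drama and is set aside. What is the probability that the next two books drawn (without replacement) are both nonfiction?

10/171

With the first book removed, 5 nonfiction remain out of 19.
P = 5/19 × 4/18 = 20/342 = 10/171.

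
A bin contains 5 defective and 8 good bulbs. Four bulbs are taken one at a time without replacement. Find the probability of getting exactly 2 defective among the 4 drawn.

56/143

One ordering (defective drawn first) has probability 5/13 × 4/12 × 8/11 × 7/10 = 1120/17160 = 28/429.
There are C(4,2) = 6 such orderings, each equally likely, so P = 6 × 28/429 = 56/143.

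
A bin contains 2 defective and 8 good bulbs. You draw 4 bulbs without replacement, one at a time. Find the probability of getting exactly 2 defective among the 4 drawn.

One ordering (defective drawn first) has probability 2/10 × 1/9 × 8/8 × 7/7 = 112/5040 = 1/45.
There are C(4,2) = 6 such orderings, each equally likely, so P = 6 × 1/45 = 2/15.

2/15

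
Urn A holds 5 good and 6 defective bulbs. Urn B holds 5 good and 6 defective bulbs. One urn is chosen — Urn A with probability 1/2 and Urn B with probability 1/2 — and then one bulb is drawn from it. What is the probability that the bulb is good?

5/11

From Urn A: P(good) = 5/11.
From Urn B: P(good) = 5/11.
Total probability = (1/2)(5/11) + (1/2)(5/11) = 5/11.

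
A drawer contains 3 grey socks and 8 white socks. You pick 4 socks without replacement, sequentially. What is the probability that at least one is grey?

26/33

P(no grey) = 8/11 × 7/10 × 6/9 × 5/8 = 1680/7920 = 7/33.
P(at least one) = 1 − 7/33 = 26/33.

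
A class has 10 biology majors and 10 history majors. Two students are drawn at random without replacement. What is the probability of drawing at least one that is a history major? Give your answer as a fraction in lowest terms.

P(no history majors) = 10/20 × 9/19 = 90/380 = 9/38.
P(at least one) = 1 − 9/38 = 29/38.

29/38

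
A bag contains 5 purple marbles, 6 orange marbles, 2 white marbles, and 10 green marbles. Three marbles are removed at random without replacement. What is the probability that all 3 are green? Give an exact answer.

P = 10/23 × 9/22 × 8/21 = 720/10626 = 120/1771.

120/1771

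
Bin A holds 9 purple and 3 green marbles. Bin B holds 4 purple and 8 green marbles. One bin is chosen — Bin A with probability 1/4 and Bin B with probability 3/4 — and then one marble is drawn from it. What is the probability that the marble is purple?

From Bin A: P(purple) = 9/12.
From Bin B: P(purple) = 4/12.
Total probability = (1/4)(9/12) + (3/4)(4/12) = 7/16.

7/16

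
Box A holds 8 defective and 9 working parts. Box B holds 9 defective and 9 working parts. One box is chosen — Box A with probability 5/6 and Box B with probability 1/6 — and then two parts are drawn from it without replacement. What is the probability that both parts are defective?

From Box A: P(both defective) = (8/17)(7/16) = 7/34.
From Box B: P(both defective) = (9/18)(8/17) = 4/17.
Total probability = (5/6)(7/34) + (1/6)(4/17) = 43/204.

43/204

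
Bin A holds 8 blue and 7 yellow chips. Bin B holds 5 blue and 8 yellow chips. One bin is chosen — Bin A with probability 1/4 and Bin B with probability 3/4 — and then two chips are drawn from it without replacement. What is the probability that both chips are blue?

127/780

From Bin A: P(both blue) = (8/15)(7/14) = 4/15.
From Bin B: P(both blue) = (5/13)(4/12) = 5/39.
Total probability = (1/4)(4/15) + (3/4)(5/39) = 127/780.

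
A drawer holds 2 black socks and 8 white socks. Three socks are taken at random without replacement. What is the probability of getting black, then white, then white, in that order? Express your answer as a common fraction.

7/45

Multiply the probability of each draw given the previous ones:
P = 2/10 × 8/9 × 7/8 = 112/720 = 7/45.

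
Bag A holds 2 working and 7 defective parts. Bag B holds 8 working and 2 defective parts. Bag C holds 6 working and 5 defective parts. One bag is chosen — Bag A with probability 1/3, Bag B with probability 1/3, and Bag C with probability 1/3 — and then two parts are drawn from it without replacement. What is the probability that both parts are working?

203/660

From Bag A: P(both working) = (2/9)(1/8) = 1/36.
From Bag B: P(both working) = (8/10)(7/9) = 28/45.
From Bag C: P(both working) = (6/11)(5/10) = 3/11.
Total probability = (1/3)(1/36) + (1/3)(28/45) + (1/3)(3/11) = 203/660.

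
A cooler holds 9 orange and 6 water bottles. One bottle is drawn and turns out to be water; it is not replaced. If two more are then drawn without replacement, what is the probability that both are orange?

With the first bottle removed, 9 orange remain out of 14.
P = 9/14 × 8/13 = 72/182 = 36/91.

36/91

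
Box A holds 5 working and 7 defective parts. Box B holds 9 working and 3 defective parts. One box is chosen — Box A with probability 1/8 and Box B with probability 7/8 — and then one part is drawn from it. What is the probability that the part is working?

17/24

From Box A: P(working) = 5/12.
From Box B: P(working) = 9/12.
Total probability = (1/8)(5/12) + (7/8)(9/12) = 17/24.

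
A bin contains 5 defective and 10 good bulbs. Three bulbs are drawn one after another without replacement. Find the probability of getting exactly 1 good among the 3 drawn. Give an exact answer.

One ordering (good drawn first) has probability 10/15 × 5/14 × 4/13 = 200/2730 = 20/273.
There are C(3,1) = 3 such orderings, each equally likely, so P = 3 × 20/273 = 20/91.

20/91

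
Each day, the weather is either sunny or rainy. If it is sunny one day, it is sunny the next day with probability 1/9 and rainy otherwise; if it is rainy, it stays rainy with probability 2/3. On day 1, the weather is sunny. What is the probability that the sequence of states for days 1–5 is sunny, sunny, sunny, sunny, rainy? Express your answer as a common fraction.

8/6561

Day 1 is given. For each transition, use the conditional probability from the current state:
P(sunny | sunny) = 1/9; P(sunny | sunny) = 1/9; P(sunny | sunny) = 1/9; P(rainy | sunny) = 8/9.
P = 1/9 × 1/9 × 1/9 × 8/9 = 8/6561.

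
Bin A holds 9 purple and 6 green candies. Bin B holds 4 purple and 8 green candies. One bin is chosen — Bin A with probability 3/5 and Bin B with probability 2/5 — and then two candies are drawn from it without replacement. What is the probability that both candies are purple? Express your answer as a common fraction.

466/1925

From Bin A: P(both purple) = (9/15)(8/14) = 12/35.
From Bin B: P(both purple) = (4/12)(3/11) = 1/11.
Total probability = (3/5)(12/35) + (2/5)(1/11) = 466/1925.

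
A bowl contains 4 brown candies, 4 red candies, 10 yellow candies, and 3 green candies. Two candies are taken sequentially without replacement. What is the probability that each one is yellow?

P = 10/21 × 9/20 = 90/420 = 3/14.

3/14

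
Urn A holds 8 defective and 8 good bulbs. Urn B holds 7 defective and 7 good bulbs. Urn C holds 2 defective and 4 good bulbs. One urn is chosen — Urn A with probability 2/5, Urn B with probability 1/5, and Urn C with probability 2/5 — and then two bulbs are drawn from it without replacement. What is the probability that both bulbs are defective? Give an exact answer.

From Urn A: P(both defective) = (8/16)(7/15) = 7/30.
From Urn B: P(both defective) = (7/14)(6/13) = 3/13.
From Urn C: P(both defective) = (2/6)(1/5) = 1/15.
Total probability = (2/5)(7/30) + (1/5)(3/13) + (2/5)(1/15) = 54/325.

54/325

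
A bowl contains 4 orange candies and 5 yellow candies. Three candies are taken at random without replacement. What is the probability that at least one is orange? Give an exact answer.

37/42

P(no orange) = 5/9 × 4/8 × 3/7 = 60/504 = 5/42.
P(at least one) = 1 − 5/42 = 37/42.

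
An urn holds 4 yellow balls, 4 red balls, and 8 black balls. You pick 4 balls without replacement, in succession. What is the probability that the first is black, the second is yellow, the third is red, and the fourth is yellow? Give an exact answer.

4/455

Each draw changes the counts, so multiply the conditional probabilities along the sequence:
P = 8/16 × 4/15 × 4/14 × 3/13 = 384/43680 = 4/455.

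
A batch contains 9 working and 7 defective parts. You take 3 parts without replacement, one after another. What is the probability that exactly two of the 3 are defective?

27/80

One ordering (defective drawn first) has probability 7/16 × 6/15 × 9/14 = 378/3360 = 9/80.
There are C(3,2) = 3 such orderings, each equally likely, so P = 3 × 9/80 = 27/80.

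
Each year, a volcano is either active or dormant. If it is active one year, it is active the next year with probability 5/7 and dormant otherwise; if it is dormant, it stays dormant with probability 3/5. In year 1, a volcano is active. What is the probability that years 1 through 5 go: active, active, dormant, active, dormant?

Year 1 is given. For each transition, use the conditional probability from the current state:
P(active | active) = 5/7; P(dormant | active) = 2/7; P(active | dormant) = 2/5; P(dormant | active) = 2/7.
P = 5/7 × 2/7 × 2/5 × 2/7 = 40/1715 = 8/343.

8/343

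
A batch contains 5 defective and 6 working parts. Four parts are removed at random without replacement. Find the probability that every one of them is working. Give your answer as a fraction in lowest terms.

P(all working) = 6/11 × 5/10 × 4/9 × 3/8 = 360/7920 = 1/22.

1/22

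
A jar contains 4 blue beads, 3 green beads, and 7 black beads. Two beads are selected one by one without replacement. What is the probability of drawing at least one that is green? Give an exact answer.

36/91

P(no green) = 11/14 × 10/13 = 110/182 = 55/91.
P(at least one) = 1 − 55/91 = 36/91.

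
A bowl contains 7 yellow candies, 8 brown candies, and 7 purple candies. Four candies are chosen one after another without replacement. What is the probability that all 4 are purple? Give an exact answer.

P(every draw is purple) = 7/22 × 6/21 × 5/20 × 4/19 = 840/175560 = 1/209.

1/209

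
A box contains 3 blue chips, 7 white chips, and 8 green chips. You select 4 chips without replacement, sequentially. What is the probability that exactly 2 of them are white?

One ordering (white drawn first) has probability 7/18 × 6/17 × 11/16 × 10/15 = 4620/73440 = 77/1224.
There are C(4,2) = 6 such orderings, each equally likely, so P = 6 × 77/1224 = 77/204.

77/204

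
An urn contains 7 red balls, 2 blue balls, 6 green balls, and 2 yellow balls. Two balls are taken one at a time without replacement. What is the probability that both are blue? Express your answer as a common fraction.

1/136

P(every draw is blue) = 2/17 × 1/16 = 2/272 = 1/136.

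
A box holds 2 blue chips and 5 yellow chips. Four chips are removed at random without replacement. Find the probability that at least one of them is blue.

P(no blue) = 5/7 × 4/6 × 3/5 × 2/4 = 120/840 = 1/7.
P(at least one) = 1 − 1/7 = 6/7.

6/7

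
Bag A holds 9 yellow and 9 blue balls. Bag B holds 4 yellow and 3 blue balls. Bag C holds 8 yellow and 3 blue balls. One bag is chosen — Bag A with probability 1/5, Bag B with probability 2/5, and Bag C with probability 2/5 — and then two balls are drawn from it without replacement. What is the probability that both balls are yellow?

From Bag A: P(both yellow) = (9/18)(8/17) = 4/17.
From Bag B: P(both yellow) = (4/7)(3/6) = 2/7.
From Bag C: P(both yellow) = (8/11)(7/10) = 28/55.
Total probability = (1/5)(4/17) + (2/5)(2/7) + (2/5)(28/55) = 11944/32725.

11944/32725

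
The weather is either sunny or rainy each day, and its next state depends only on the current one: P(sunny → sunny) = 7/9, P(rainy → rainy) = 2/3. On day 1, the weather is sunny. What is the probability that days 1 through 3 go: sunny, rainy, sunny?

2/27

Day 1 is given. For each transition, use the conditional probability from the current state:
P(rainy | sunny) = 2/9; P(sunny | rainy) = 1/3.
P = 2/9 × 1/3 = 2/27.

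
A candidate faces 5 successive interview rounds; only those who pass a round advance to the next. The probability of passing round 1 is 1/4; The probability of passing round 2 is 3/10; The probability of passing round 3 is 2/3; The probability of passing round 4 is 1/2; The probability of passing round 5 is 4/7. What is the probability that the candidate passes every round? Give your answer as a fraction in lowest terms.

Each stage is reached only if all earlier stages succeed, so
P = 1/4 × 3/10 × 2/3 × 1/2 × 4/7 = 24/1680 = 1/70.

1/70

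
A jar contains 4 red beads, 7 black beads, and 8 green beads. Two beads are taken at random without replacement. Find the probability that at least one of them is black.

P(no black) = 12/19 × 11/18 = 132/342 = 22/57.
P(at least one) = 1 − 22/57 = 35/57.

35/57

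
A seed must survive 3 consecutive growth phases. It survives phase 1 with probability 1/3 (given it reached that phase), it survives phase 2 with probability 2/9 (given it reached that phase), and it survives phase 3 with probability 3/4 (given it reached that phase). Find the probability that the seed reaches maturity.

Each stage is reached only if all earlier stages succeed, so
P = 1/3 × 2/9 × 3/4 = 6/108 = 1/18.

1/18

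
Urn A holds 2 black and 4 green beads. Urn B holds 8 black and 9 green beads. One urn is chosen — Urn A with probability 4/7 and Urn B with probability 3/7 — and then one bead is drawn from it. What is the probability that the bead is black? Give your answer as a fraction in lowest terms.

From Urn A: P(black) = 2/6.
From Urn B: P(black) = 8/17.
Total probability = (4/7)(2/6) + (3/7)(8/17) = 20/51.

20/51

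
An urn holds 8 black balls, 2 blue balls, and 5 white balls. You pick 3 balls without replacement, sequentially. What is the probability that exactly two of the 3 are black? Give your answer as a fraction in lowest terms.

One ordering (black drawn first) has probability 8/15 × 7/14 × 7/13 = 392/2730 = 28/195.
There are C(3,2) = 3 such orderings, each equally likely, so P = 3 × 28/195 = 28/65.

28/65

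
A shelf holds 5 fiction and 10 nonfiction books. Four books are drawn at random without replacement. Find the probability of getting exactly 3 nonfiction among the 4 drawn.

One ordering (nonfiction drawn first) has probability 10/15 × 9/14 × 8/13 × 5/12 = 3600/32760 = 10/91.
There are C(4,3) = 4 such orderings, each equally likely, so P = 4 × 10/91 = 40/91.

40/91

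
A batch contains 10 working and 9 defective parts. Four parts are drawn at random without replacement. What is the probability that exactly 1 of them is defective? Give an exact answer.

90/323

One ordering (defective drawn first) has probability 9/19 × 10/18 × 9/17 × 8/16 = 6480/93024 = 45/646.
There are C(4,1) = 4 such orderings, each equally likely, so P = 4 × 45/646 = 90/323.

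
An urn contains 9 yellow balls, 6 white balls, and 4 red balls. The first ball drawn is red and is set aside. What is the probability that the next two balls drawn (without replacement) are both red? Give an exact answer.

1/51

With the first ball removed, 3 red remain out of 18.
P = 3/18 × 2/17 = 6/306 = 1/51.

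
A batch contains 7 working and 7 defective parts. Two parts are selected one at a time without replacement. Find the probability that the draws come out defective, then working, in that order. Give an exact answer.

Chain rule:
P = 7/14 × 7/13 = 49/182 = 7/26.

7/26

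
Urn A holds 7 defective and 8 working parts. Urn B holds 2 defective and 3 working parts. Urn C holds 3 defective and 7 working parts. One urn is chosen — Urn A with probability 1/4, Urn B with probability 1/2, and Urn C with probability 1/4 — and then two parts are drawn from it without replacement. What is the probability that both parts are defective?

7/60

From Urn A: P(both defective) = (7/15)(6/14) = 1/5.
From Urn B: P(both defective) = (2/5)(1/4) = 1/10.
From Urn C: P(both defective) = (3/10)(2/9) = 1/15.
Total probability = (1/4)(1/5) + (1/2)(1/10) + (1/4)(1/15) = 7/60.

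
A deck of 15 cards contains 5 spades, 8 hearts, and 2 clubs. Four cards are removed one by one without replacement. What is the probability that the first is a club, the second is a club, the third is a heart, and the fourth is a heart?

2/585

Multiply the probability of each draw given the previous ones:
P = 2/15 × 1/14 × 8/13 × 7/12 = 112/32760 = 2/585.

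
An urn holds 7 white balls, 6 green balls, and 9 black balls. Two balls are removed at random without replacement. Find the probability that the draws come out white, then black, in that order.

Chain rule:
P = 7/22 × 9/21 = 63/462 = 3/22.

3/22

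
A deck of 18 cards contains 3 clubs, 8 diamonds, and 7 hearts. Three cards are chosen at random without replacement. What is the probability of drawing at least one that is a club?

361/816

P(no clubs) = 15/18 × 14/17 × 13/16 = 2730/4896 = 455/816.
P(at least one) = 1 − 455/816 = 361/816.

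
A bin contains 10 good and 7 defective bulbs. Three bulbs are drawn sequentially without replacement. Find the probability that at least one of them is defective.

P(no defective) = 10/17 × 9/16 × 8/15 = 720/4080 = 3/17.
P(at least one) = 1 − 3/17 = 14/17.

14/17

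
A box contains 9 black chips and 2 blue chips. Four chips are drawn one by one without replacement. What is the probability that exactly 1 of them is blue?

One ordering (blue drawn first) has probability 2/11 × 9/10 × 8/9 × 7/8 = 1008/7920 = 7/55.
There are C(4,1) = 4 such orderings, each equally likely, so P = 4 × 7/55 = 28/55.

28/55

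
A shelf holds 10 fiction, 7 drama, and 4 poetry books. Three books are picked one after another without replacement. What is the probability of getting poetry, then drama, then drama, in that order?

2/95

Multiply the probability of each draw given the previous ones:
P = 4/21 × 7/20 × 6/19 = 168/7980 = 2/95.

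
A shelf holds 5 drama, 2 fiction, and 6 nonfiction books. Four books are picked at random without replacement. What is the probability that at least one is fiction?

7/13

P(no fiction) = 11/13 × 10/12 × 9/11 × 8/10 = 7920/17160 = 6/13.
P(at least one) = 1 − 6/13 = 7/13.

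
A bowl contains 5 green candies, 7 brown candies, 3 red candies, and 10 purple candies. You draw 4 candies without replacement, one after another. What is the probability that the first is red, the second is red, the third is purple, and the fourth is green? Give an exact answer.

1/1012

Each draw changes the counts, so multiply the conditional probabilities along the sequence:
P = 3/25 × 2/24 × 10/23 × 5/22 = 300/303600 = 1/1012.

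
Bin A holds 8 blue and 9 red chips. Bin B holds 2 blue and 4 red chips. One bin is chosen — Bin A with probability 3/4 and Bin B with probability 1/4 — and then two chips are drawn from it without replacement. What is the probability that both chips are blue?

From Bin A: P(both blue) = (8/17)(7/16) = 7/34.
From Bin B: P(both blue) = (2/6)(1/5) = 1/15.
Total probability = (3/4)(7/34) + (1/4)(1/15) = 349/2040.

349/2040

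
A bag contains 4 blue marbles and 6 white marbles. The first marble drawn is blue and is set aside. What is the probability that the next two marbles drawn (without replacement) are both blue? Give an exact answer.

After the first draw, 3 of the remaining 9 marbles are blue.
P = 3/9 × 2/8 = 6/72 = 1/12.

1/12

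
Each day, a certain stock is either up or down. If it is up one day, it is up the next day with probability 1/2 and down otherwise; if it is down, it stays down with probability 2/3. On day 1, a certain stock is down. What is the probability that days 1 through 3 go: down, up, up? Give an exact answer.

Day 1 is given. For each transition, use the conditional probability from the current state:
P(up | down) = 1/3; P(up | up) = 1/2.
P = 1/3 × 1/2 = 1/6.

1/6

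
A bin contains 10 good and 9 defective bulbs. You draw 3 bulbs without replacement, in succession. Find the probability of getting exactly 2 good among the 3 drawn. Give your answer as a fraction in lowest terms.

One ordering (good drawn first) has probability 10/19 × 9/18 × 9/17 = 810/5814 = 45/323.
There are C(3,2) = 3 such orderings, each equally likely, so P = 3 × 45/323 = 135/323.

135/323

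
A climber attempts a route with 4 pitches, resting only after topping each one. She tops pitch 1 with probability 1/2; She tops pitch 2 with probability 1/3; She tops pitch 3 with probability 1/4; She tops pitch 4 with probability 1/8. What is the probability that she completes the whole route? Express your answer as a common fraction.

Multiplying along the chain,
P = 1/2 × 1/3 × 1/4 × 1/8 = 1/192.

1/192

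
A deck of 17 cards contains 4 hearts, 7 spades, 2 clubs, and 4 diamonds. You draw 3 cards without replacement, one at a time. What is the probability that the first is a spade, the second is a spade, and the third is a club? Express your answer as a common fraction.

Multiply the probability of each draw given the previous ones:
P = 7/17 × 6/16 × 2/15 = 84/4080 = 7/340.

7/340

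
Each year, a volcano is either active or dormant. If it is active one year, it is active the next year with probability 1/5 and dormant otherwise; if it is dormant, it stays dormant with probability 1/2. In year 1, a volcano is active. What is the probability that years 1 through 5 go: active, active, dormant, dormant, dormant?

1/25

Year 1 is given. For each transition, use the conditional probability from the current state:
P(active | active) = 1/5; P(dormant | active) = 4/5; P(dormant | dormant) = 1/2; P(dormant | dormant) = 1/2.
P = 1/5 × 4/5 × 1/2 × 1/2 = 4/100 = 1/25.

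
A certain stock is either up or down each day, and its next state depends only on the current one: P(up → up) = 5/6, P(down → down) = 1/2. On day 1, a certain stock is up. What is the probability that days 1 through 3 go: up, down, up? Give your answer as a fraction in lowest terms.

Day 1 is given. For each transition, use the conditional probability from the current state:
P(down | up) = 1/6; P(up | down) = 1/2.
P = 1/6 × 1/2 = 1/12.

1/12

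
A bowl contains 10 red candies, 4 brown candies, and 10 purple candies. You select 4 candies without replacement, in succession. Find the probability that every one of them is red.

P(all red) = 10/24 × 9/23 × 8/22 × 7/21 = 5040/255024 = 5/253.

5/253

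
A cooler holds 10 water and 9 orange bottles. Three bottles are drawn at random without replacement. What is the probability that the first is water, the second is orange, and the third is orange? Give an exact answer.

Each draw changes the counts, so multiply the conditional probabilities along the sequence:
P = 10/19 × 9/18 × 8/17 = 720/5814 = 40/323.

40/323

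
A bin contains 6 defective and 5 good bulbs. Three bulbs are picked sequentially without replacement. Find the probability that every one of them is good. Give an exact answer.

P = 5/11 × 4/10 × 3/9 = 60/990 = 2/33.

2/33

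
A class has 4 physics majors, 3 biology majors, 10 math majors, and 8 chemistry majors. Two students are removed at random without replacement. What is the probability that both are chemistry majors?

P = 8/25 × 7/24 = 56/600 = 7/75.

7/75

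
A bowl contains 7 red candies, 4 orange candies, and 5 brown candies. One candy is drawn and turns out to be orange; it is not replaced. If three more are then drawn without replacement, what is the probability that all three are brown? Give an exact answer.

2/91

With the first candy removed, 5 brown remain out of 15.
P = 5/15 × 4/14 × 3/13 = 60/2730 = 2/91.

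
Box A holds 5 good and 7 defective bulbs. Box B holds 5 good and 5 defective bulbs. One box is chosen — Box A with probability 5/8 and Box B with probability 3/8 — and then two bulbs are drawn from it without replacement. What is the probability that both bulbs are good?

From Box A: P(both good) = (5/12)(4/11) = 5/33.
From Box B: P(both good) = (5/10)(4/9) = 2/9.
Total probability = (5/8)(5/33) + (3/8)(2/9) = 47/264.

47/264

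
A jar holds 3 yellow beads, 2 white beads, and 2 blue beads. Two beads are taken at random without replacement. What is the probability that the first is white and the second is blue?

Multiply the probability of each draw given the previous ones:
P = 2/7 × 2/6 = 4/42 = 2/21.

2/21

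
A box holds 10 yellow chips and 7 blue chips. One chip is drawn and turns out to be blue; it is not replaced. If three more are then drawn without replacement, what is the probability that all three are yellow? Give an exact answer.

3/14

After the first draw, 10 of the remaining 16 chips are yellow.
P = 10/16 × 9/15 × 8/14 = 720/3360 = 3/14.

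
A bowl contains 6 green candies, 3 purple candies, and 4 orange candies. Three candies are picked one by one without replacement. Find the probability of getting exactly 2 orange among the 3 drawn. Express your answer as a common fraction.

27/143

One ordering (orange drawn first) has probability 4/13 × 3/12 × 9/11 = 108/1716 = 9/143.
There are C(3,2) = 3 such orderings, each equally likely, so P = 3 × 9/143 = 27/143.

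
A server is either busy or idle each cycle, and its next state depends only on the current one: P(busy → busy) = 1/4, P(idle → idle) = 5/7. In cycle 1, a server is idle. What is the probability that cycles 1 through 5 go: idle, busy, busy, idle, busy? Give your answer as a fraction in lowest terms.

Cycle 1 is given. For each transition, use the conditional probability from the current state:
P(busy | idle) = 2/7; P(busy | busy) = 1/4; P(idle | busy) = 3/4; P(busy | idle) = 2/7.
P = 2/7 × 1/4 × 3/4 × 2/7 = 12/784 = 3/196.

3/196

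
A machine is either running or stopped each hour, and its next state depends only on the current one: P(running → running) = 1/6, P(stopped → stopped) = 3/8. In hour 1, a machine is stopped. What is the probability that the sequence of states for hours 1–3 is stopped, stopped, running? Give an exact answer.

Hour 1 is given. For each transition, use the conditional probability from the current state:
P(stopped | stopped) = 3/8; P(running | stopped) = 5/8.
P = 3/8 × 5/8 = 15/64.

15/64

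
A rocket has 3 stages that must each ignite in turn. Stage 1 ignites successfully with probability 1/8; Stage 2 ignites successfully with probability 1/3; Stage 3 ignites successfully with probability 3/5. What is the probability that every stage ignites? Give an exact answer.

Multiplying along the chain,
P = 1/8 × 1/3 × 3/5 = 3/120 = 1/40.

1/40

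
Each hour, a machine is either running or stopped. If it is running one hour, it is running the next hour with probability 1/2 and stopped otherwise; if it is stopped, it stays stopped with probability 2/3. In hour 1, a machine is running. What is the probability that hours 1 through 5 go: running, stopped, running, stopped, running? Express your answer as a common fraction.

Hour 1 is given. For each transition, use the conditional probability from the current state:
P(stopped | running) = 1/2; P(running | stopped) = 1/3; P(stopped | running) = 1/2; P(running | stopped) = 1/3.
P = 1/2 × 1/3 × 1/2 × 1/3 = 1/36.

1/36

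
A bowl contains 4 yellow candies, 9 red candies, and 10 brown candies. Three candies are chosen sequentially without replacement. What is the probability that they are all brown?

120/1771

P(every draw is brown) = 10/23 × 9/22 × 8/21 = 720/10626 = 120/1771.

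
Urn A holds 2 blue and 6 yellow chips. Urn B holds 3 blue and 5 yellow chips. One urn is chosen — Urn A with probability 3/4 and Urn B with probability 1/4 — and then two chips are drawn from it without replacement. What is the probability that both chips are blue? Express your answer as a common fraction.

From Urn A: P(both blue) = (2/8)(1/7) = 1/28.
From Urn B: P(both blue) = (3/8)(2/7) = 3/28.
Total probability = (3/4)(1/28) + (1/4)(3/28) = 3/56.

3/56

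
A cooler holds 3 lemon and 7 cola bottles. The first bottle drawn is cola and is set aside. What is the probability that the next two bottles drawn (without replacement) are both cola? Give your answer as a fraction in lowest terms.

5/12

With the first bottle removed, 6 cola remain out of 9.
P = 6/9 × 5/8 = 30/72 = 5/12.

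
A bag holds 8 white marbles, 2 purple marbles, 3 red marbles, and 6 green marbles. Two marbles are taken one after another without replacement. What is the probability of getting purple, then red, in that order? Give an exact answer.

Each draw changes the counts, so multiply the conditional probabilities along the sequence:
P = 2/19 × 3/18 = 6/342 = 1/57.

1/57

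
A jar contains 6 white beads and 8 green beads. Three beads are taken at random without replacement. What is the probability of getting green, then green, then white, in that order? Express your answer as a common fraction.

2/13

Chain rule:
P = 8/14 × 7/13 × 6/12 = 336/2184 = 2/13.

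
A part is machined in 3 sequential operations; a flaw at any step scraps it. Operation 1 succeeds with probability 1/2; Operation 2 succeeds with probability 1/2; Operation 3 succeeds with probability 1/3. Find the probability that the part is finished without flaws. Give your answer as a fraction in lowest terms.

1/12

Each stage is reached only if all earlier stages succeed, so
P = 1/2 × 1/2 × 1/3 = 1/12.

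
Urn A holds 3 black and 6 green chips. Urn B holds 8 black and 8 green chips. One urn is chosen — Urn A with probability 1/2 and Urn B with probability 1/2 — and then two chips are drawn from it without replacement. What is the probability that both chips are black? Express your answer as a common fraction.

19/120

From Urn A: P(both black) = (3/9)(2/8) = 1/12.
From Urn B: P(both black) = (8/16)(7/15) = 7/30.
Total probability = (1/2)(1/12) + (1/2)(7/30) = 19/120.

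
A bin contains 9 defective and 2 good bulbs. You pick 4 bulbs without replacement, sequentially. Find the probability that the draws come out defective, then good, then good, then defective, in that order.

1/55

Each draw changes the counts, so multiply the conditional probabilities along the sequence:
P = 9/11 × 2/10 × 1/9 × 8/8 = 144/7920 = 1/55.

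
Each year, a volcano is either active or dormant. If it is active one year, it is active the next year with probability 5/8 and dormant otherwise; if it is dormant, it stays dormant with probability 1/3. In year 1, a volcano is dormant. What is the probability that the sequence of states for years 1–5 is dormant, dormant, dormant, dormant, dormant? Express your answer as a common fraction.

1/81

Year 1 is given. For each transition, use the conditional probability from the current state:
P(dormant | dormant) = 1/3; P(dormant | dormant) = 1/3; P(dormant | dormant) = 1/3; P(dormant | dormant) = 1/3.
P = 1/3 × 1/3 × 1/3 × 1/3 = 1/81.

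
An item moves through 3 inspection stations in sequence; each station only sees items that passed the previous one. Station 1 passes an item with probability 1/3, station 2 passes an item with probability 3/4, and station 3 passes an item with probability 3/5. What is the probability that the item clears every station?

3/20

Each stage is reached only if all earlier stages succeed, so
P = 1/3 × 3/4 × 3/5 = 9/60 = 3/20.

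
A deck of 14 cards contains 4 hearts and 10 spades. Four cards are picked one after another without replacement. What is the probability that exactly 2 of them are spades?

One ordering (spades drawn first) has probability 10/14 × 9/13 × 4/12 × 3/11 = 1080/24024 = 45/1001.
There are C(4,2) = 6 such orderings, each equally likely, so P = 6 × 45/1001 = 270/1001.

270/1001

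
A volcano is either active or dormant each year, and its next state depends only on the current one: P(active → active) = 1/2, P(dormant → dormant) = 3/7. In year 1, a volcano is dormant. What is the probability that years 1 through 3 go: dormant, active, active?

Year 1 is given. For each transition, use the conditional probability from the current state:
P(active | dormant) = 4/7; P(active | active) = 1/2.
P = 4/7 × 1/2 = 4/14 = 2/7.

2/7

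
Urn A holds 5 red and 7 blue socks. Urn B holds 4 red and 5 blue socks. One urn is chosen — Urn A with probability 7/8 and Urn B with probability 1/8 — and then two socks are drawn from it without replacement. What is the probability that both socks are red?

27/176

From Urn A: P(both red) = (5/12)(4/11) = 5/33.
From Urn B: P(both red) = (4/9)(3/8) = 1/6.
Total probability = (7/8)(5/33) + (1/8)(1/6) = 27/176.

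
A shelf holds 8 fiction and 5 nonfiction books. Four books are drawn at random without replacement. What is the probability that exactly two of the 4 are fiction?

56/143

One ordering (fiction drawn first) has probability 8/13 × 7/12 × 5/11 × 4/10 = 1120/17160 = 28/429.
There are C(4,2) = 6 such orderings, each equally likely, so P = 6 × 28/429 = 56/143.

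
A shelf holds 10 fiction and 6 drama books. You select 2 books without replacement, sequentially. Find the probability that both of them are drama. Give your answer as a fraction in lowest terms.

1/8

P(all drama) = 6/16 × 5/15 = 30/240 = 1/8.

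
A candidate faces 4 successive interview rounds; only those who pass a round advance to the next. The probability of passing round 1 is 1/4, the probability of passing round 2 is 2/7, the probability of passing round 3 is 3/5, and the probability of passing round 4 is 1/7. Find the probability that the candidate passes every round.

Multiplying along the chain,
P = 1/4 × 2/7 × 3/5 × 1/7 = 6/980 = 3/490.

3/490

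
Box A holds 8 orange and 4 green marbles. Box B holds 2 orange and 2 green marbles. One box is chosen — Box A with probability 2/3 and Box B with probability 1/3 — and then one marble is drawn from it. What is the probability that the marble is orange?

From Box A: P(orange) = 8/12.
From Box B: P(orange) = 2/4.
Total probability = (2/3)(8/12) + (1/3)(2/4) = 11/18.

11/18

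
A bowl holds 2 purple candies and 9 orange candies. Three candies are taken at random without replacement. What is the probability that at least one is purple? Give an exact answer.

P(no purple) = 9/11 × 8/10 × 7/9 = 504/990 = 28/55.
P(at least one) = 1 − 28/55 = 27/55.

27/55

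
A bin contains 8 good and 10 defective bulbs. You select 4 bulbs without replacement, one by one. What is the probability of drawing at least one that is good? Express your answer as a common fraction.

P(no good) = 10/18 × 9/17 × 8/16 × 7/15 = 5040/73440 = 7/102.
P(at least one) = 1 − 7/102 = 95/102.

95/102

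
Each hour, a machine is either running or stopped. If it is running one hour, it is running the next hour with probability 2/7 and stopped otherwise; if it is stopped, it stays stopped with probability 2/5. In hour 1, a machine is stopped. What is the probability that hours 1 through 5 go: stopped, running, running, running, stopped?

12/343

Hour 1 is given. For each transition, use the conditional probability from the current state:
P(running | stopped) = 3/5; P(running | running) = 2/7; P(running | running) = 2/7; P(stopped | running) = 5/7.
P = 3/5 × 2/7 × 2/7 × 5/7 = 60/1715 = 12/343.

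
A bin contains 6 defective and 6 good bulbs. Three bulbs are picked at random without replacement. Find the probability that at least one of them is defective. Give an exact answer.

P(no defective) = 6/12 × 5/11 × 4/10 = 120/1320 = 1/11.
P(at least one) = 1 − 1/11 = 10/11.

10/11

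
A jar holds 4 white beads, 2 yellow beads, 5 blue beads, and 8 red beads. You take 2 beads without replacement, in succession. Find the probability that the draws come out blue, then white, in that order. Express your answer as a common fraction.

Each draw changes the counts, so multiply the conditional probabilities along the sequence:
P = 5/19 × 4/18 = 20/342 = 10/171.

10/171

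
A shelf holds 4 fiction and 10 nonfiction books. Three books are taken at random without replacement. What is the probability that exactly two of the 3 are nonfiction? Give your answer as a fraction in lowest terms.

One ordering (nonfiction drawn first) has probability 10/14 × 9/13 × 4/12 = 360/2184 = 15/91.
There are C(3,2) = 3 such orderings, each equally likely, so P = 3 × 15/91 = 45/91.

45/91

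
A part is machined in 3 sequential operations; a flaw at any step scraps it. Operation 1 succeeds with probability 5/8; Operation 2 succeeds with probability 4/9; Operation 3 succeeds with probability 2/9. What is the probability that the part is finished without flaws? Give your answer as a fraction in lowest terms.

Multiplying along the chain,
P = 5/8 × 4/9 × 2/9 = 40/648 = 5/81.

5/81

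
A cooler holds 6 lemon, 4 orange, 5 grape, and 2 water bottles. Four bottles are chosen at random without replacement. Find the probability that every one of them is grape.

1/476

P(every draw is grape) = 5/17 × 4/16 × 3/15 × 2/14 = 120/57120 = 1/476.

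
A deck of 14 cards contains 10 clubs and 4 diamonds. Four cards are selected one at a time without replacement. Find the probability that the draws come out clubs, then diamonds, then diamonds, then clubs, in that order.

45/1001

Multiply the probability of each draw given the previous ones:
P = 10/14 × 4/13 × 3/12 × 9/11 = 1080/24024 = 45/1001.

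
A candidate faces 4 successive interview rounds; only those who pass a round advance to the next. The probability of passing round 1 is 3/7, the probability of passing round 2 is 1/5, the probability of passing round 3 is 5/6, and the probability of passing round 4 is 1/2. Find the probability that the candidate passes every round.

Multiplying along the chain,
P = 3/7 × 1/5 × 5/6 × 1/2 = 15/420 = 1/28.

1/28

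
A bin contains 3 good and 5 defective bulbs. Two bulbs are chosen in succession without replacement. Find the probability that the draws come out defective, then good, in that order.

15/56

Each draw changes the counts, so multiply the conditional probabilities along the sequence:
P = 5/8 × 3/7 = 15/56.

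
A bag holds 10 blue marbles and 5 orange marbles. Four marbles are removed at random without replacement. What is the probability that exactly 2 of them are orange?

30/91

One ordering (orange drawn first) has probability 5/15 × 4/14 × 10/13 × 9/12 = 1800/32760 = 5/91.
There are C(4,2) = 6 such orderings, each equally likely, so P = 6 × 5/91 = 30/91.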